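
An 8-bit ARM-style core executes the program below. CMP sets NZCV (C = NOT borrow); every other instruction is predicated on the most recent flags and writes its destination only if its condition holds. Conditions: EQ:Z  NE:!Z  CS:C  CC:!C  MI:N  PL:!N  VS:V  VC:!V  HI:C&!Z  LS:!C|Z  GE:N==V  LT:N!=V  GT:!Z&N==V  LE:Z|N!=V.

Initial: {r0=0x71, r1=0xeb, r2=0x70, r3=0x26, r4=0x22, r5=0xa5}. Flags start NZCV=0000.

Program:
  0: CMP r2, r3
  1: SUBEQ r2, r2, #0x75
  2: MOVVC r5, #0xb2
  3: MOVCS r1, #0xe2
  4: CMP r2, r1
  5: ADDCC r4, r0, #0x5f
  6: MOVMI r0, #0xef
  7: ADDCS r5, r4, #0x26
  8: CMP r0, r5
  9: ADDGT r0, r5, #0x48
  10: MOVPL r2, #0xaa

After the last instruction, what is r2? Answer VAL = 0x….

VAL = 0xaa

[0] flags=0010 → (cmp)
[1] flags=0010 EQ?F → skip
[2] flags=0010 VC?T → r5=0xb2
[3] flags=0010 CS?T → r1=0xe2
[4] flags=1001 → (cmp)
[5] flags=1001 CC?T → r4=0xd0
[6] flags=1001 MI?T → r0=0xef
[7] flags=1001 CS?F → skip
[8] flags=0010 → (cmp)
[9] flags=0010 GT?T → r0=0xfa
[10] flags=0010 PL?T → r2=0xaa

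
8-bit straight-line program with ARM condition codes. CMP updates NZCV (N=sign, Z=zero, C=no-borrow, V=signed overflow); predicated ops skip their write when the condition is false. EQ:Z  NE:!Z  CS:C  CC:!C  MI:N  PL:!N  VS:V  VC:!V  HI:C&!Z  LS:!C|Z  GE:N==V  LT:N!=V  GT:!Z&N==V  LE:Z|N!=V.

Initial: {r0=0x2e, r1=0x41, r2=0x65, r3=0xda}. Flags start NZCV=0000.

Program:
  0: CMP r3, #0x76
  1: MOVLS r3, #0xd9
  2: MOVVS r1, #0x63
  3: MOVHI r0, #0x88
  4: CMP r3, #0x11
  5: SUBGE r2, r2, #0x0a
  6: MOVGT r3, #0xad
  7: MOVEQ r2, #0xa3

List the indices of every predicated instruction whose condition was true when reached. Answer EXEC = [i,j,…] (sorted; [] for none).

[0] flags=0011 → (cmp)
[1] flags=0011 LS?F → skip
[2] flags=0011 VS?T → r1=0x63
[3] flags=0011 HI?T → r0=0x88
[4] flags=1010 → (cmp)
[5] flags=1010 GE?F → skip
[6] flags=1010 GT?F → skip
[7] flags=1010 EQ?F → skip

EXEC = [2,3]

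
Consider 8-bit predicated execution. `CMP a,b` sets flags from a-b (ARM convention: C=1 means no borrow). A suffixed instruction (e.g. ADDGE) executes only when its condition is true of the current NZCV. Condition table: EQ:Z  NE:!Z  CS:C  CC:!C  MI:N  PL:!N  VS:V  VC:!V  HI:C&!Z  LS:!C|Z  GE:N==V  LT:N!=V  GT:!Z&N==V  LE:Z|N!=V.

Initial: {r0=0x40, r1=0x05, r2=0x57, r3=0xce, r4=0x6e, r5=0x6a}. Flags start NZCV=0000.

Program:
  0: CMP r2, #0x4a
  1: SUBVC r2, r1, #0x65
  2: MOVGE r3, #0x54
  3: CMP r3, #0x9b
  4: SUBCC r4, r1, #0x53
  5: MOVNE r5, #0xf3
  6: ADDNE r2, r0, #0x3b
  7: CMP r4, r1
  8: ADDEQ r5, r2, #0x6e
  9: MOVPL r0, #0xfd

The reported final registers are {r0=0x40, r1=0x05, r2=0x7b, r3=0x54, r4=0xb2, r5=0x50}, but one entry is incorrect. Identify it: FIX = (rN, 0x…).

[0] flags=0010 → (cmp)
[1] flags=0010 VC?T → r2=0xa0
[2] flags=0010 GE?T → r3=0x54
[3] flags=1001 → (cmp)
[4] flags=1001 CC?T → r4=0xb2
[5] flags=1001 NE?T → r5=0xf3
[6] flags=1001 NE?T → r2=0x7b
[7] flags=1010 → (cmp)
[8] flags=1010 EQ?F → skip
[9] flags=1010 PL?F → skip

FIX = (r5, 0xf3)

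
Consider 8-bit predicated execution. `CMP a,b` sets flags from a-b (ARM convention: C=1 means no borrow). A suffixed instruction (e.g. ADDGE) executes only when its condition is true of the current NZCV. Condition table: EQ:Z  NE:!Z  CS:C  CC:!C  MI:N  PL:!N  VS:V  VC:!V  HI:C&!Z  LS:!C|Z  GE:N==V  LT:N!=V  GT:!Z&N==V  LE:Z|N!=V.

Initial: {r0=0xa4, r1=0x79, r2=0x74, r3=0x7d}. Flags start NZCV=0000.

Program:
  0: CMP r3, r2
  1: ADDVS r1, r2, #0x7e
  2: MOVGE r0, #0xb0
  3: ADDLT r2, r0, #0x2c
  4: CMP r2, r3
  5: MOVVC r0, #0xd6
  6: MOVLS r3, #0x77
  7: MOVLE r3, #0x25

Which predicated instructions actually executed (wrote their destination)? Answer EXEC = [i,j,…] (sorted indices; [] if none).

EXEC = [2,5,6,7]

[0] flags=0010 → (cmp)
[1] flags=0010 VS?F → skip
[2] flags=0010 GE?T → r0=0xb0
[3] flags=0010 LT?F → skip
[4] flags=1000 → (cmp)
[5] flags=1000 VC?T → r0=0xd6
[6] flags=1000 LS?T → r3=0x77
[7] flags=1000 LE?T → r3=0x25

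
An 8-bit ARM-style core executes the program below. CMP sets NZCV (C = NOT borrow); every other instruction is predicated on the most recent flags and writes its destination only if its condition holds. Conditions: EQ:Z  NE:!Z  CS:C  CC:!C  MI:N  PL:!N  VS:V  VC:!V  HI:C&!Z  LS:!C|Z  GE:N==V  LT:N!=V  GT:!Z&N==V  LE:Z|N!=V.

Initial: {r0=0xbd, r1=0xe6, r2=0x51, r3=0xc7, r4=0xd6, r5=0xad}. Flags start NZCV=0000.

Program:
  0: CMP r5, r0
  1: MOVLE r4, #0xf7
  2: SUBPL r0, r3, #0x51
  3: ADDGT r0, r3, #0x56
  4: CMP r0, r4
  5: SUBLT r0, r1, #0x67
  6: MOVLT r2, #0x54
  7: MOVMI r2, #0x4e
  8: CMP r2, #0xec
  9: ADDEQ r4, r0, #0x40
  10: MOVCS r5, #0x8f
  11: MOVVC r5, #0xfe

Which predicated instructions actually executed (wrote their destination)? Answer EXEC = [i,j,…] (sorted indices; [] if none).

EXEC = [1,5,6,7,11]

0: ✓ CMP  NZCV=1000
1: ✓ MOVLE  r4←0xf7
2: · SUBPL
3: · ADDGT
4: ✓ CMP  NZCV=1000
5: ✓ SUBLT  r0←0x7f
6: ✓ MOVLT  r2←0x54
7: ✓ MOVMI  r2←0x4e
8: ✓ CMP  NZCV=0000
9: · ADDEQ
10: · MOVCS
11: ✓ MOVVC  r5←0xfe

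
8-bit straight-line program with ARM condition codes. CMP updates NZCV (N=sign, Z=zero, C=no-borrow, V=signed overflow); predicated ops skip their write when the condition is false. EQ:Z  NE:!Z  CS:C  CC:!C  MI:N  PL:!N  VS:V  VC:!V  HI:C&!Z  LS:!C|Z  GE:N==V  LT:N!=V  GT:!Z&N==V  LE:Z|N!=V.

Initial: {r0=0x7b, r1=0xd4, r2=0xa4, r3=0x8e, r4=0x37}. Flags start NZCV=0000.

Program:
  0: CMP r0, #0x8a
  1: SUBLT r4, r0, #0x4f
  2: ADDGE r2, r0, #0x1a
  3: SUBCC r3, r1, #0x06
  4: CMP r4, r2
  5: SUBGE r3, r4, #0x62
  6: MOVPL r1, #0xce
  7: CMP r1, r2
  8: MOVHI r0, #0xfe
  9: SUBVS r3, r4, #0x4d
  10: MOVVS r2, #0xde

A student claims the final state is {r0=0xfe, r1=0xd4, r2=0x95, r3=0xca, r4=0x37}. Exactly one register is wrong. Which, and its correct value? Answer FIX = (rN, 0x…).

FIX = (r3, 0xd5)

0: ✓ CMP  NZCV=1001
1: · SUBLT
2: ✓ ADDGE  r2←0x95
3: ✓ SUBCC  r3←0xce
4: ✓ CMP  NZCV=1001
5: ✓ SUBGE  r3←0xd5
6: · MOVPL
7: ✓ CMP  NZCV=0010
8: ✓ MOVHI  r0←0xfe
9: · SUBVS
10: · MOVVS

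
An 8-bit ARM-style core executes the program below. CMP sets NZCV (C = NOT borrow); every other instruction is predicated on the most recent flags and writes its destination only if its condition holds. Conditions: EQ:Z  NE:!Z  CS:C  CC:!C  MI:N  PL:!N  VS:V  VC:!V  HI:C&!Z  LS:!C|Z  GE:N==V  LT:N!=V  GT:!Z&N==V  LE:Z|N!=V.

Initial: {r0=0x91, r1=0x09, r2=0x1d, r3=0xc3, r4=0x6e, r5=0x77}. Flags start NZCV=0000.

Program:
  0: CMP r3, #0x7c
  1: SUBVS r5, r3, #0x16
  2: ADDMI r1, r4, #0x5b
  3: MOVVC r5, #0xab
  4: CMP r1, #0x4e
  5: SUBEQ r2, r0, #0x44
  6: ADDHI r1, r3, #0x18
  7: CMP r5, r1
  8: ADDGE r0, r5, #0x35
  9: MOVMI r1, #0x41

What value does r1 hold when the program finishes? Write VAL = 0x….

[0] flags=0011 → (cmp)
[1] flags=0011 VS?T → r5=0xad
[2] flags=0011 MI?F → skip
[3] flags=0011 VC?F → skip
[4] flags=1000 → (cmp)
[5] flags=1000 EQ?F → skip
[6] flags=1000 HI?F → skip
[7] flags=1010 → (cmp)
[8] flags=1010 GE?F → skip
[9] flags=1010 MI?T → r1=0x41

VAL = 0x41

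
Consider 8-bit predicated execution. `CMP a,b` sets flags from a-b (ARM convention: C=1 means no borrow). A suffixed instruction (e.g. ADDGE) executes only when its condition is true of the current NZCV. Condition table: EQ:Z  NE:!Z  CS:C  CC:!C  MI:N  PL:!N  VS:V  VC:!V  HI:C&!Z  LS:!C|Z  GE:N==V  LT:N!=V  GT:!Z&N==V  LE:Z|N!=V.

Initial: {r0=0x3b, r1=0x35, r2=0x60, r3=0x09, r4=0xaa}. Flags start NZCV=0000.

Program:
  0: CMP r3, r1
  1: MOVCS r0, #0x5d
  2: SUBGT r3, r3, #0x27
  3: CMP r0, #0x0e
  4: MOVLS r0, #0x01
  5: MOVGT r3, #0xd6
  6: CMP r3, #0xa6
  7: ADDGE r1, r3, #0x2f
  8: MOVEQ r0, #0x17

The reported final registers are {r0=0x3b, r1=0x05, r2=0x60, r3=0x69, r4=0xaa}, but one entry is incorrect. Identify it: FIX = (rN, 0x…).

FIX = (r3, 0xd6)

0: ✓ CMP  NZCV=1000
1: · MOVCS
2: · SUBGT
3: ✓ CMP  NZCV=0010
4: · MOVLS
5: ✓ MOVGT  r3←0xd6
6: ✓ CMP  NZCV=0010
7: ✓ ADDGE  r1←0x05
8: · MOVEQ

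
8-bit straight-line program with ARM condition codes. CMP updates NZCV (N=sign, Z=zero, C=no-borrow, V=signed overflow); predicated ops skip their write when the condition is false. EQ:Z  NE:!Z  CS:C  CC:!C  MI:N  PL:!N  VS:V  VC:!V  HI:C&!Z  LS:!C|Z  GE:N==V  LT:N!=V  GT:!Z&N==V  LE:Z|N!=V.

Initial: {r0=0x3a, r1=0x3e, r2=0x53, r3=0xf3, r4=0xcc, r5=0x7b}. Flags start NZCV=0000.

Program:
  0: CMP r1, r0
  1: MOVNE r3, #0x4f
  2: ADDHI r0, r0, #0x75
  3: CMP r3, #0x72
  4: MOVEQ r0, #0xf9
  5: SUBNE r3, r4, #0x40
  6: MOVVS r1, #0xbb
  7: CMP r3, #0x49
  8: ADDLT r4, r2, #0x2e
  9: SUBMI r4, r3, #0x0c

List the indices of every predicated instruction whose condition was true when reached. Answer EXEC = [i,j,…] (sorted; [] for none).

0: ✓ CMP  NZCV=0010
1: ✓ MOVNE  r3←0x4f
2: ✓ ADDHI  r0←0xaf
3: ✓ CMP  NZCV=1000
4: · MOVEQ
5: ✓ SUBNE  r3←0x8c
6: · MOVVS
7: ✓ CMP  NZCV=0011
8: ✓ ADDLT  r4←0x81
9: · SUBMI

EXEC = [1,2,5,8]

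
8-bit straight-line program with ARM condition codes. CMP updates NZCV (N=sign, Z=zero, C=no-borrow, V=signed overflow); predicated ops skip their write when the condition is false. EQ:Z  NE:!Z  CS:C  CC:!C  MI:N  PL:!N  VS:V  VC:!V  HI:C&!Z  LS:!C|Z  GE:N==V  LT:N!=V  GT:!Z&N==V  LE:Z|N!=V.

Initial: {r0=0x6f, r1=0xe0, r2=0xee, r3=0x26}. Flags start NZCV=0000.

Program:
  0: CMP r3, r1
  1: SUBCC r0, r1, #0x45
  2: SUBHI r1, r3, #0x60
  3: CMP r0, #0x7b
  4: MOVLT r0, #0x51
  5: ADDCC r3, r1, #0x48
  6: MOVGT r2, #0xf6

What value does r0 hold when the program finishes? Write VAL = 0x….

VAL = 0x51

0: ✓ CMP  NZCV=0000
1: ✓ SUBCC  r0←0x9b
2: · SUBHI
3: ✓ CMP  NZCV=0011
4: ✓ MOVLT  r0←0x51
5: · ADDCC
6: · MOVGT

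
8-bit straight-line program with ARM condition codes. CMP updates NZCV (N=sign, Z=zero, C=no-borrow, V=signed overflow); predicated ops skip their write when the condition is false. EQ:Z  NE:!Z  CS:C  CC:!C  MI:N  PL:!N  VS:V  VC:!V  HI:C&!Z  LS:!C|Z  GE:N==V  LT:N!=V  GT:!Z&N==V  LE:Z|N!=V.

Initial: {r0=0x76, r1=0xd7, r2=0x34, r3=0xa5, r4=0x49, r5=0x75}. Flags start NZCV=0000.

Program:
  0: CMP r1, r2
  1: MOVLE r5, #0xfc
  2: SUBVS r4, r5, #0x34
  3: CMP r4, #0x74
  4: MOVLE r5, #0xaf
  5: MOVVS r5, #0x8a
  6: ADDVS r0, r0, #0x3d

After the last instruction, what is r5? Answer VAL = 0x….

VAL = 0xaf

0: ✓ CMP  NZCV=1010
1: ✓ MOVLE  r5←0xfc
2: · SUBVS
3: ✓ CMP  NZCV=1000
4: ✓ MOVLE  r5←0xaf
5: · MOVVS
6: · ADDVS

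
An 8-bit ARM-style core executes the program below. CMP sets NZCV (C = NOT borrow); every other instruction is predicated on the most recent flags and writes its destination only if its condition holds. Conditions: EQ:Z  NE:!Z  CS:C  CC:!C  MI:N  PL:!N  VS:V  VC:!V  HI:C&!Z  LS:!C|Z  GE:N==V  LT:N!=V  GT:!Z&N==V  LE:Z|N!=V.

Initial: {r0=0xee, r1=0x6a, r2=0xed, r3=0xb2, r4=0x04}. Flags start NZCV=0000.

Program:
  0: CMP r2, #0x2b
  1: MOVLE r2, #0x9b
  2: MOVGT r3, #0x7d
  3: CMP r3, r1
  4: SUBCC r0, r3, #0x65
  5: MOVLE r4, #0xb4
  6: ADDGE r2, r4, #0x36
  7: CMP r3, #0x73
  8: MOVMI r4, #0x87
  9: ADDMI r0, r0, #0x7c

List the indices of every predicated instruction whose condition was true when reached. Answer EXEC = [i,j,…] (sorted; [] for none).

0: ✓ CMP  NZCV=1010
1: ✓ MOVLE  r2←0x9b
2: · MOVGT
3: ✓ CMP  NZCV=0011
4: · SUBCC
5: ✓ MOVLE  r4←0xb4
6: · ADDGE
7: ✓ CMP  NZCV=0011
8: · MOVMI
9: · ADDMI

EXEC = [1,5]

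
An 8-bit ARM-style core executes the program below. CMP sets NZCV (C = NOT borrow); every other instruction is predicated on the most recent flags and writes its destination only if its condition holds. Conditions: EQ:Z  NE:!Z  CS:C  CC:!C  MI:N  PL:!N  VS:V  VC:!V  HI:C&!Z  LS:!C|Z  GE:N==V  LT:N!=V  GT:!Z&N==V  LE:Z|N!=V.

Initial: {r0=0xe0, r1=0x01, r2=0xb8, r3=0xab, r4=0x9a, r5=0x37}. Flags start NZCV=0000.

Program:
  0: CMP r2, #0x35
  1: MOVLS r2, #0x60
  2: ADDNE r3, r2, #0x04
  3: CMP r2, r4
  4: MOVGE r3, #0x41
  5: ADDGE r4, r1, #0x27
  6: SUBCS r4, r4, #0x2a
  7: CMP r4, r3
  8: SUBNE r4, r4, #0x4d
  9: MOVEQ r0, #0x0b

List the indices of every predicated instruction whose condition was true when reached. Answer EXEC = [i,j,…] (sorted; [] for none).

EXEC = [2,4,5,6,8]

[0] flags=1010 → (cmp)
[1] flags=1010 LS?F → skip
[2] flags=1010 NE?T → r3=0xbc
[3] flags=0010 → (cmp)
[4] flags=0010 GE?T → r3=0x41
[5] flags=0010 GE?T → r4=0x28
[6] flags=0010 CS?T → r4=0xfe
[7] flags=1010 → (cmp)
[8] flags=1010 NE?T → r4=0xb1
[9] flags=1010 EQ?F → skip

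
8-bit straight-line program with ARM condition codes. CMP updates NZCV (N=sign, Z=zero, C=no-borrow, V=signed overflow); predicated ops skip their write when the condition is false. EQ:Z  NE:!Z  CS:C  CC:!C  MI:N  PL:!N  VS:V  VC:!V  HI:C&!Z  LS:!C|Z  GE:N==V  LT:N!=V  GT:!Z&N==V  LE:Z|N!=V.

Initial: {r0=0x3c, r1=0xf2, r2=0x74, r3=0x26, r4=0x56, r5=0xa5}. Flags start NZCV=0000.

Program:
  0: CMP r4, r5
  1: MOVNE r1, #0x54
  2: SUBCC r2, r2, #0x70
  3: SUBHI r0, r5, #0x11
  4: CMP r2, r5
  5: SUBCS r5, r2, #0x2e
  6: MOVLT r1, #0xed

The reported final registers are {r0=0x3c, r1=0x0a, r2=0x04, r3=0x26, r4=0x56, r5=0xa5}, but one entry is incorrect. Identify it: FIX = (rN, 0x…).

0: ✓ CMP  NZCV=1001
1: ✓ MOVNE  r1←0x54
2: ✓ SUBCC  r2←0x04
3: · SUBHI
4: ✓ CMP  NZCV=0000
5: · SUBCS
6: · MOVLT

FIX = (r1, 0x54)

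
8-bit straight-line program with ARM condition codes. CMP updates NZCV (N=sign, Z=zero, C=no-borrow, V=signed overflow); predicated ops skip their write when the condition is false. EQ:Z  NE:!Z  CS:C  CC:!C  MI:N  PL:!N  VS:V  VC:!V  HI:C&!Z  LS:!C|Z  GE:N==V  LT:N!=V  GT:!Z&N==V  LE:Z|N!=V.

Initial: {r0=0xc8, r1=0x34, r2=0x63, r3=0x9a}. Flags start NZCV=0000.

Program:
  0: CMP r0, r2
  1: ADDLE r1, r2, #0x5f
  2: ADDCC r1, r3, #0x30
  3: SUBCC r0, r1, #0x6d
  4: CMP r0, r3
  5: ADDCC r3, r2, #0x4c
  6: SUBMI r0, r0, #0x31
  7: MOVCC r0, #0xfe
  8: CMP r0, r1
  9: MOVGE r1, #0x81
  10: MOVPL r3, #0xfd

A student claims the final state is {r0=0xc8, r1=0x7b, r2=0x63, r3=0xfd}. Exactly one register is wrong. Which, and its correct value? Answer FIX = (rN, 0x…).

[0] flags=0011 → (cmp)
[1] flags=0011 LE?T → r1=0xc2
[2] flags=0011 CC?F → skip
[3] flags=0011 CC?F → skip
[4] flags=0010 → (cmp)
[5] flags=0010 CC?F → skip
[6] flags=0010 MI?F → skip
[7] flags=0010 CC?F → skip
[8] flags=0010 → (cmp)
[9] flags=0010 GE?T → r1=0x81
[10] flags=0010 PL?T → r3=0xfd

FIX = (r1, 0x81)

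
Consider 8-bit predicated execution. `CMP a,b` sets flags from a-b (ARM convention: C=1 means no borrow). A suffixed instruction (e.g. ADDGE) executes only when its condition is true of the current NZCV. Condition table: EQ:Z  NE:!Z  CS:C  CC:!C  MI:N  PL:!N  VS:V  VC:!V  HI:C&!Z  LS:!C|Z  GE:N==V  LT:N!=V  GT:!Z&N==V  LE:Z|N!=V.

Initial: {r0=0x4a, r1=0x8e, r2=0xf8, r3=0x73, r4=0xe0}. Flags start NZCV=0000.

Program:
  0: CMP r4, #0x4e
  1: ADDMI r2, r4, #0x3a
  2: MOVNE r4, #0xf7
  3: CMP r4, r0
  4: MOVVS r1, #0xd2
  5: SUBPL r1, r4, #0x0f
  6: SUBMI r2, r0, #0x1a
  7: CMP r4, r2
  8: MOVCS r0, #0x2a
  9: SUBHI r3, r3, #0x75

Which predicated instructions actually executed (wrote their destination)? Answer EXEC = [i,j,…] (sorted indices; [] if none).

0: ✓ CMP  NZCV=1010
1: ✓ ADDMI  r2←0x1a
2: ✓ MOVNE  r4←0xf7
3: ✓ CMP  NZCV=1010
4: · MOVVS
5: · SUBPL
6: ✓ SUBMI  r2←0x30
7: ✓ CMP  NZCV=1010
8: ✓ MOVCS  r0←0x2a
9: ✓ SUBHI  r3←0xfe

EXEC = [1,2,6,8,9]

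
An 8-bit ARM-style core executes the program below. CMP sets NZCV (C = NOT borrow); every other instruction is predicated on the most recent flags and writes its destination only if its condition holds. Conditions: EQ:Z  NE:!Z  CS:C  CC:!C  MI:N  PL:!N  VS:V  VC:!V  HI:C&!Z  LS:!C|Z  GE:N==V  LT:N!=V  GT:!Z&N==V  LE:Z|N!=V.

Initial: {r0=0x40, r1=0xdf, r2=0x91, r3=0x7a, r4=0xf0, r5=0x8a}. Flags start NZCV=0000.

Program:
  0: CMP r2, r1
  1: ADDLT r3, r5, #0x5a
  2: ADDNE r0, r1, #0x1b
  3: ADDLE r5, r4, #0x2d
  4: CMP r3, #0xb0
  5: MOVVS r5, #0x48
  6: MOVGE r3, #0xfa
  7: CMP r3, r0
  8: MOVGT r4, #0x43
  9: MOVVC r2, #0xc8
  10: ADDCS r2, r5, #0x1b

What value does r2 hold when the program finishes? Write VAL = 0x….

[0] flags=1000 → (cmp)
[1] flags=1000 LT?T → r3=0xe4
[2] flags=1000 NE?T → r0=0xfa
[3] flags=1000 LE?T → r5=0x1d
[4] flags=0010 → (cmp)
[5] flags=0010 VS?F → skip
[6] flags=0010 GE?T → r3=0xfa
[7] flags=0110 → (cmp)
[8] flags=0110 GT?F → skip
[9] flags=0110 VC?T → r2=0xc8
[10] flags=0110 CS?T → r2=0x38

VAL = 0x38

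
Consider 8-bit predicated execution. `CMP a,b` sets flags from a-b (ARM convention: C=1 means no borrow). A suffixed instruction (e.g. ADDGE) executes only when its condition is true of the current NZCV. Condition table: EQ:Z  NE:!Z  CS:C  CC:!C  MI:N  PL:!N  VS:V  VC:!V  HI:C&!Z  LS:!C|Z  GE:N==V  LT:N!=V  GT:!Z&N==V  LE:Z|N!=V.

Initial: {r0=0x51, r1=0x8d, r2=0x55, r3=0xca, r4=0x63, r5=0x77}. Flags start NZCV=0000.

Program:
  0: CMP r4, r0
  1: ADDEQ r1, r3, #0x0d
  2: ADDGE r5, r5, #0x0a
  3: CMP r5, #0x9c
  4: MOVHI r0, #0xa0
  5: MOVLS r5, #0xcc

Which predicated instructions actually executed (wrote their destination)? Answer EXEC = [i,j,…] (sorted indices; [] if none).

EXEC = [2,5]

0: ✓ CMP  NZCV=0010
1: · ADDEQ
2: ✓ ADDGE  r5←0x81
3: ✓ CMP  NZCV=1000
4: · MOVHI
5: ✓ MOVLS  r5←0xcc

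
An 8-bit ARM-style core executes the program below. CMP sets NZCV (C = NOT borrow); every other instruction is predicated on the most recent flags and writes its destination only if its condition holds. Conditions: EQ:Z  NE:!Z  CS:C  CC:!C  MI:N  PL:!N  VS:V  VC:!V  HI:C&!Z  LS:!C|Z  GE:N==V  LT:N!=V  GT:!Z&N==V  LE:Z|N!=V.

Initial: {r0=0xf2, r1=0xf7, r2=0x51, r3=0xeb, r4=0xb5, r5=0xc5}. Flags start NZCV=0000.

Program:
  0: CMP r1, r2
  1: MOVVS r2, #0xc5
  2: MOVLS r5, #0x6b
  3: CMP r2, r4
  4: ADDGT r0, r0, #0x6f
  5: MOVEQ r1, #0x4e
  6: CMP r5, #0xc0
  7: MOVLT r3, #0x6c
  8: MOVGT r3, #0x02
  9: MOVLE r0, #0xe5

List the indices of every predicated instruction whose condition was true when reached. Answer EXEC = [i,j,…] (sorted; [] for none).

[0] flags=1010 → (cmp)
[1] flags=1010 VS?F → skip
[2] flags=1010 LS?F → skip
[3] flags=1001 → (cmp)
[4] flags=1001 GT?T → r0=0x61
[5] flags=1001 EQ?F → skip
[6] flags=0010 → (cmp)
[7] flags=0010 LT?F → skip
[8] flags=0010 GT?T → r3=0x02
[9] flags=0010 LE?F → skip

EXEC = [4,8]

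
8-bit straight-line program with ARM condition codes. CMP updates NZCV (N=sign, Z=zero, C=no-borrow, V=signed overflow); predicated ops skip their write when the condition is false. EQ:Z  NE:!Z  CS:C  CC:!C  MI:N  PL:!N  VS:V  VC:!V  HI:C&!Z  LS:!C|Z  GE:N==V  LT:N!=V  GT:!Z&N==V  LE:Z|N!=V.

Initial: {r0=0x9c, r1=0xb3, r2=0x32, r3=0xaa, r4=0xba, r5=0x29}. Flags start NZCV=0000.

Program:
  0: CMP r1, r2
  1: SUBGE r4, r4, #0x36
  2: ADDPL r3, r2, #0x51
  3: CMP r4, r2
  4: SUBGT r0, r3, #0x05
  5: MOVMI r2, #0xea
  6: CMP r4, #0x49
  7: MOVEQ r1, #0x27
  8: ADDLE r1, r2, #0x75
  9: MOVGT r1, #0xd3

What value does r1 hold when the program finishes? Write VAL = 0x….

[0] flags=1010 → (cmp)
[1] flags=1010 GE?F → skip
[2] flags=1010 PL?F → skip
[3] flags=1010 → (cmp)
[4] flags=1010 GT?F → skip
[5] flags=1010 MI?T → r2=0xea
[6] flags=0011 → (cmp)
[7] flags=0011 EQ?F → skip
[8] flags=0011 LE?T → r1=0x5f
[9] flags=0011 GT?F → skip

VAL = 0x5f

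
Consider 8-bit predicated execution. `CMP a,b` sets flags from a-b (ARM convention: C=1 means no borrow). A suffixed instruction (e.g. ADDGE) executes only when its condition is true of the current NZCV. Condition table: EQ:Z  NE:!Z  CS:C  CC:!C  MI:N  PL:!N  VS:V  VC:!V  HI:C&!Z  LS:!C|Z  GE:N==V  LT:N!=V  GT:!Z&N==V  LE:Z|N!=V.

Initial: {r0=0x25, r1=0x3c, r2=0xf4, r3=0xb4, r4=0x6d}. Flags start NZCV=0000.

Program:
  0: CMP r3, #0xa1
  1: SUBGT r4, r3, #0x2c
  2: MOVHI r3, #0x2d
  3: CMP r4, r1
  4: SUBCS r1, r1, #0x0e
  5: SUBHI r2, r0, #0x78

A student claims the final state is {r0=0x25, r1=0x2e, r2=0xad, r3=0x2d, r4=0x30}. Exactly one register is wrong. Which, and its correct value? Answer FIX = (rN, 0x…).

FIX = (r4, 0x88)

[0] flags=0010 → (cmp)
[1] flags=0010 GT?T → r4=0x88
[2] flags=0010 HI?T → r3=0x2d
[3] flags=0011 → (cmp)
[4] flags=0011 CS?T → r1=0x2e
[5] flags=0011 HI?T → r2=0xad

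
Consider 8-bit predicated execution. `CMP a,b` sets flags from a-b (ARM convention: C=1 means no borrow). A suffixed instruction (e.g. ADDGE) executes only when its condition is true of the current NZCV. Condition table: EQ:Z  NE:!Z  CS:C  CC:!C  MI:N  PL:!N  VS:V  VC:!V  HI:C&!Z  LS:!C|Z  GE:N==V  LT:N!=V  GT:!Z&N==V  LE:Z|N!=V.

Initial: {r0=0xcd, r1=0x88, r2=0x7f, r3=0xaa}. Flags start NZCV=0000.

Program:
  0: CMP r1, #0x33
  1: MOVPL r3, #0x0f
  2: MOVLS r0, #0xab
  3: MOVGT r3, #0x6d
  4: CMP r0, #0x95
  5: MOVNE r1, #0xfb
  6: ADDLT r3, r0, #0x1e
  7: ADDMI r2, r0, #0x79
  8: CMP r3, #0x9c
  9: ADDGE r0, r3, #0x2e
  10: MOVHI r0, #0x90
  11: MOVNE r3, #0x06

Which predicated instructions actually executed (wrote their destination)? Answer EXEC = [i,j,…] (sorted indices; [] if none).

EXEC = [1,5,9,11]

[0] flags=0011 → (cmp)
[1] flags=0011 PL?T → r3=0x0f
[2] flags=0011 LS?F → skip
[3] flags=0011 GT?F → skip
[4] flags=0010 → (cmp)
[5] flags=0010 NE?T → r1=0xfb
[6] flags=0010 LT?F → skip
[7] flags=0010 MI?F → skip
[8] flags=0000 → (cmp)
[9] flags=0000 GE?T → r0=0x3d
[10] flags=0000 HI?F → skip
[11] flags=0000 NE?T → r3=0x06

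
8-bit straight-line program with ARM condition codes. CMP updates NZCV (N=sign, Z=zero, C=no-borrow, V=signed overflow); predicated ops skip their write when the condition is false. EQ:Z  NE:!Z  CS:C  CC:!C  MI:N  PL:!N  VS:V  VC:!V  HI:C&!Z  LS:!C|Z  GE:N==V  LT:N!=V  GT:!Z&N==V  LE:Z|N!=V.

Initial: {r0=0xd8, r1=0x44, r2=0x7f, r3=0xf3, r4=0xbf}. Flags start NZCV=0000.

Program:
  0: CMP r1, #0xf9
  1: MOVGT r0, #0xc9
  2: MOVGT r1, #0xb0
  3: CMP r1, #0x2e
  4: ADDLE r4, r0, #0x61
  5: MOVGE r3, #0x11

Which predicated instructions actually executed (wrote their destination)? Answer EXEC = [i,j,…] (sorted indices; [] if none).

EXEC = [1,2,4]

[0] flags=0000 → (cmp)
[1] flags=0000 GT?T → r0=0xc9
[2] flags=0000 GT?T → r1=0xb0
[3] flags=1010 → (cmp)
[4] flags=1010 LE?T → r4=0x2a
[5] flags=1010 GE?F → skip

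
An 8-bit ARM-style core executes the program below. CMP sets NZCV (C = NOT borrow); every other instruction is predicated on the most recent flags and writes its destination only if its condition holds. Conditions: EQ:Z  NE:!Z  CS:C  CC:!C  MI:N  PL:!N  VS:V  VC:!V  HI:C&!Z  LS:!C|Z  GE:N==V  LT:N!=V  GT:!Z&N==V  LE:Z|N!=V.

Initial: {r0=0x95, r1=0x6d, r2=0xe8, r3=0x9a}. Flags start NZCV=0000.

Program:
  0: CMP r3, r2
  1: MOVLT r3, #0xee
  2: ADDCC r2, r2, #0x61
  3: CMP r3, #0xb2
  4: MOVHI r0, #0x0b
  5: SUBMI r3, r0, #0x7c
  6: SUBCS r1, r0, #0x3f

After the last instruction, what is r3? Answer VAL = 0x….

[0] flags=1000 → (cmp)
[1] flags=1000 LT?T → r3=0xee
[2] flags=1000 CC?T → r2=0x49
[3] flags=0010 → (cmp)
[4] flags=0010 HI?T → r0=0x0b
[5] flags=0010 MI?F → skip
[6] flags=0010 CS?T → r1=0xcc

VAL = 0xee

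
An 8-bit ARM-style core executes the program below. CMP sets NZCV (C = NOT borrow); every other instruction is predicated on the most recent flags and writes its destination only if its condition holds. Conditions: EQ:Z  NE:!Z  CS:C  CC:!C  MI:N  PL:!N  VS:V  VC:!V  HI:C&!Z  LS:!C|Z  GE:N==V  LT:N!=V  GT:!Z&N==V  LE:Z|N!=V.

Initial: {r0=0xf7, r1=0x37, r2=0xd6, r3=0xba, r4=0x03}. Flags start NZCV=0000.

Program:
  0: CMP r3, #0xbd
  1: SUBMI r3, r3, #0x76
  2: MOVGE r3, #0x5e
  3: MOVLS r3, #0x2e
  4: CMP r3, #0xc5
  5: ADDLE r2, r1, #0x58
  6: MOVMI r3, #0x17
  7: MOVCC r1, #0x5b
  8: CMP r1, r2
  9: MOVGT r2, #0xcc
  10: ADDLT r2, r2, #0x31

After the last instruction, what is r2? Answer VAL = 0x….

VAL = 0xcc

0: ✓ CMP  NZCV=1000
1: ✓ SUBMI  r3←0x44
2: · MOVGE
3: ✓ MOVLS  r3←0x2e
4: ✓ CMP  NZCV=0000
5: · ADDLE
6: · MOVMI
7: ✓ MOVCC  r1←0x5b
8: ✓ CMP  NZCV=1001
9: ✓ MOVGT  r2←0xcc
10: · ADDLT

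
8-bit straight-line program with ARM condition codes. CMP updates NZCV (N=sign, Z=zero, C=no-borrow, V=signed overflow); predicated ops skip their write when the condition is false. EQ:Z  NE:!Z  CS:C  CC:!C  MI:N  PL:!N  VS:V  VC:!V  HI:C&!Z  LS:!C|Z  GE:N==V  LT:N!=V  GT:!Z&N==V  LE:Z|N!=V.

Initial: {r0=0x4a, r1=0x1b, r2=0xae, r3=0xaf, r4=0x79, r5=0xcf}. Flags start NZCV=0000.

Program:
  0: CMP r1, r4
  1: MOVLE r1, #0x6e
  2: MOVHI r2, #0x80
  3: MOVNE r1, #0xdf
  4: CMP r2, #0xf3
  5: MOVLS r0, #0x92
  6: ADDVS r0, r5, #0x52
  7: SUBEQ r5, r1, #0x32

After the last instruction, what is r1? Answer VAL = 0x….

VAL = 0xdf

[0] flags=1000 → (cmp)
[1] flags=1000 LE?T → r1=0x6e
[2] flags=1000 HI?F → skip
[3] flags=1000 NE?T → r1=0xdf
[4] flags=1000 → (cmp)
[5] flags=1000 LS?T → r0=0x92
[6] flags=1000 VS?F → skip
[7] flags=1000 EQ?F → skip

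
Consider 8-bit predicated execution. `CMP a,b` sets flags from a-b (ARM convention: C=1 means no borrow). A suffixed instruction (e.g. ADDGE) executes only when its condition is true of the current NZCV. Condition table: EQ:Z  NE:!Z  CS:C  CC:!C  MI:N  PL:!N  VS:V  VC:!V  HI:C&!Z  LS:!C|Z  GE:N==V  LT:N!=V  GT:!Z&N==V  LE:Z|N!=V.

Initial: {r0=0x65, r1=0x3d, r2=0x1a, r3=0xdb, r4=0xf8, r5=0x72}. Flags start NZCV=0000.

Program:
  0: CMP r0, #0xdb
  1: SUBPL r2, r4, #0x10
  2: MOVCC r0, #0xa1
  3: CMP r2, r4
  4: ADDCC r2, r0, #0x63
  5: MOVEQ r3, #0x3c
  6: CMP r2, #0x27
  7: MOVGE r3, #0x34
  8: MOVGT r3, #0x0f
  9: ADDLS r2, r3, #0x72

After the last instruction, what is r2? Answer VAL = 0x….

VAL = 0x4d

0: ✓ CMP  NZCV=1001
1: · SUBPL
2: ✓ MOVCC  r0←0xa1
3: ✓ CMP  NZCV=0000
4: ✓ ADDCC  r2←0x04
5: · MOVEQ
6: ✓ CMP  NZCV=1000
7: · MOVGE
8: · MOVGT
9: ✓ ADDLS  r2←0x4d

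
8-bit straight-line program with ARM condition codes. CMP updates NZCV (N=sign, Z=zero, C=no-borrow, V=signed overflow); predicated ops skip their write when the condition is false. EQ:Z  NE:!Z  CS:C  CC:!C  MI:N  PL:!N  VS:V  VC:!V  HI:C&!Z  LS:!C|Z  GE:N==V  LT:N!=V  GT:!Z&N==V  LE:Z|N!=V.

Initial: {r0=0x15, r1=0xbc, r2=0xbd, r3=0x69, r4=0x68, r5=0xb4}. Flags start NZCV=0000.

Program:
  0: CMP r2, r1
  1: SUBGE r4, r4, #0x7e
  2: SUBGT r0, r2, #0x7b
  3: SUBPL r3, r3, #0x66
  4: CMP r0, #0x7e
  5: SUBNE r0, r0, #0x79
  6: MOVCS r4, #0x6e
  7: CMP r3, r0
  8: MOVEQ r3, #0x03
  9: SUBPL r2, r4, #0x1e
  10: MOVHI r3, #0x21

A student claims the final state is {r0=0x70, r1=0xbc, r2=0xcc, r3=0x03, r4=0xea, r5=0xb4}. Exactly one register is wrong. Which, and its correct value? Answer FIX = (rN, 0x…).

[0] flags=0010 → (cmp)
[1] flags=0010 GE?T → r4=0xea
[2] flags=0010 GT?T → r0=0x42
[3] flags=0010 PL?T → r3=0x03
[4] flags=1000 → (cmp)
[5] flags=1000 NE?T → r0=0xc9
[6] flags=1000 CS?F → skip
[7] flags=0000 → (cmp)
[8] flags=0000 EQ?F → skip
[9] flags=0000 PL?T → r2=0xcc
[10] flags=0000 HI?F → skip

FIX = (r0, 0xc9)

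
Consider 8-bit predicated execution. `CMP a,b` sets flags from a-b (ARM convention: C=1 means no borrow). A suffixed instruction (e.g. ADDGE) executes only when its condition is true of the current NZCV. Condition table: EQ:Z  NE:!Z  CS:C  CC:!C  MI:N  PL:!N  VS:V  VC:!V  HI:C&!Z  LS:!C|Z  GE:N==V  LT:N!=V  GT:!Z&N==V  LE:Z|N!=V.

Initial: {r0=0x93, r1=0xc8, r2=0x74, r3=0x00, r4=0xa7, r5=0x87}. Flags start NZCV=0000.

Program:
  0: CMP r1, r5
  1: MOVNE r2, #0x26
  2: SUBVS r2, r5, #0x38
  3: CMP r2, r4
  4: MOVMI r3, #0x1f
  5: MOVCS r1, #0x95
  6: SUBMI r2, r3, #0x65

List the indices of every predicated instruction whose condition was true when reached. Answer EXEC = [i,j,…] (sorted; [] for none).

EXEC = [1]

[0] flags=0010 → (cmp)
[1] flags=0010 NE?T → r2=0x26
[2] flags=0010 VS?F → skip
[3] flags=0000 → (cmp)
[4] flags=0000 MI?F → skip
[5] flags=0000 CS?F → skip
[6] flags=0000 MI?F → skip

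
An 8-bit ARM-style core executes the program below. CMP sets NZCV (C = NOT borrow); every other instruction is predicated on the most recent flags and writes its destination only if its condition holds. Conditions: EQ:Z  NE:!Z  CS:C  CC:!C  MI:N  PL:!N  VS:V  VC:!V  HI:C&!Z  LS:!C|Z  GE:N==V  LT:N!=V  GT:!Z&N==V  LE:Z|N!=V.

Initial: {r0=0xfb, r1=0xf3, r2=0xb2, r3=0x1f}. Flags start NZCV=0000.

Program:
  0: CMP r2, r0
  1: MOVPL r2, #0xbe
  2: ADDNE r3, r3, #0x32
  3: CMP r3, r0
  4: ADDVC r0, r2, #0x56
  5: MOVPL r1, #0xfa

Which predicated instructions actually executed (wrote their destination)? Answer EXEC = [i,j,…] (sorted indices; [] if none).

[0] flags=1000 → (cmp)
[1] flags=1000 PL?F → skip
[2] flags=1000 NE?T → r3=0x51
[3] flags=0000 → (cmp)
[4] flags=0000 VC?T → r0=0x08
[5] flags=0000 PL?T → r1=0xfa

EXEC = [2,4,5]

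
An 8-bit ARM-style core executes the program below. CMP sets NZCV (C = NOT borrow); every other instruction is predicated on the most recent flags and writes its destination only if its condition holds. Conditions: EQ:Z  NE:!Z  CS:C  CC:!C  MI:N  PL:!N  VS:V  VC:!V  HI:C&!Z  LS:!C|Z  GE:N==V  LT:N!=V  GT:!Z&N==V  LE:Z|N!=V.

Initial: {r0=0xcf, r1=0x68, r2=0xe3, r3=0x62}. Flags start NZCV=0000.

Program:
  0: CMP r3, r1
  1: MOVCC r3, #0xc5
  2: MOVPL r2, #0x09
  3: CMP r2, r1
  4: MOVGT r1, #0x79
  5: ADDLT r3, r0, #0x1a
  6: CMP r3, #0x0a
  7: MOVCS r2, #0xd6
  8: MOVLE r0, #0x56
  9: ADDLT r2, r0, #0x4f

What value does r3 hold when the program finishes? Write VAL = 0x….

VAL = 0xe9

0: ✓ CMP  NZCV=1000
1: ✓ MOVCC  r3←0xc5
2: · MOVPL
3: ✓ CMP  NZCV=0011
4: · MOVGT
5: ✓ ADDLT  r3←0xe9
6: ✓ CMP  NZCV=1010
7: ✓ MOVCS  r2←0xd6
8: ✓ MOVLE  r0←0x56
9: ✓ ADDLT  r2←0xa5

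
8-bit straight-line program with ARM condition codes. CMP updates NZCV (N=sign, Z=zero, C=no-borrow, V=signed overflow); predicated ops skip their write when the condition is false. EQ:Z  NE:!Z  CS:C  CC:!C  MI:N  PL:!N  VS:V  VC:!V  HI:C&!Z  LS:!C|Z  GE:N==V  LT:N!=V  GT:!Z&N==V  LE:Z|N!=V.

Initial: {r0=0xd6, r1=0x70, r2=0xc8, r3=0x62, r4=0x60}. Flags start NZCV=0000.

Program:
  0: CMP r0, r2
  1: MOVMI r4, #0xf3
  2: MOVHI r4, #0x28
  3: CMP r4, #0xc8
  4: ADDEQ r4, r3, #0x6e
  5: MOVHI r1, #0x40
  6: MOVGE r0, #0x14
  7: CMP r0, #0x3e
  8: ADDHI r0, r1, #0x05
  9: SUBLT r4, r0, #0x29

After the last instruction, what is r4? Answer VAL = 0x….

VAL = 0xeb

[0] flags=0010 → (cmp)
[1] flags=0010 MI?F → skip
[2] flags=0010 HI?T → r4=0x28
[3] flags=0000 → (cmp)
[4] flags=0000 EQ?F → skip
[5] flags=0000 HI?F → skip
[6] flags=0000 GE?T → r0=0x14
[7] flags=1000 → (cmp)
[8] flags=1000 HI?F → skip
[9] flags=1000 LT?T → r4=0xeb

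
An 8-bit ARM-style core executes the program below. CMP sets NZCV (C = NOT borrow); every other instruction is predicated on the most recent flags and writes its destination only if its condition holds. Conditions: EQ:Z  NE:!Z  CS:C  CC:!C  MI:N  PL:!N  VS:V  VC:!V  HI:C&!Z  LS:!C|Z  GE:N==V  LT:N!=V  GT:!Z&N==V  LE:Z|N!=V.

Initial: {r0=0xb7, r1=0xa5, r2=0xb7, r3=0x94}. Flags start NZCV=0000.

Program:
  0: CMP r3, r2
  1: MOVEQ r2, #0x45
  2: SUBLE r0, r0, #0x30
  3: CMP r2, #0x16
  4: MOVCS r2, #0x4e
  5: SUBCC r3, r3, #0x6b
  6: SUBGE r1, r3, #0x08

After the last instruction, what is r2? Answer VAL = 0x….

0: ✓ CMP  NZCV=1000
1: · MOVEQ
2: ✓ SUBLE  r0←0x87
3: ✓ CMP  NZCV=1010
4: ✓ MOVCS  r2←0x4e
5: · SUBCC
6: · SUBGE

VAL = 0x4e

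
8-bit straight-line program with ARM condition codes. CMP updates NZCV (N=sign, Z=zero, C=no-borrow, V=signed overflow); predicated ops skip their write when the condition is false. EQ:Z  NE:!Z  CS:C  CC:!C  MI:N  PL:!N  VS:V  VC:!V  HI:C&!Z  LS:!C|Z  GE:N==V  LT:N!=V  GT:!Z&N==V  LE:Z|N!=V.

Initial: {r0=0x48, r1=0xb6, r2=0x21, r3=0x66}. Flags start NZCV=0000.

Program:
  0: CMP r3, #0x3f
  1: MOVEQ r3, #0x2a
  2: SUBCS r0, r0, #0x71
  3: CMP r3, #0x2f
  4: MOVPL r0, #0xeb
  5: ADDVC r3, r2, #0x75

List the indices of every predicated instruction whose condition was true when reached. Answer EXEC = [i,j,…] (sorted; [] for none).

[0] flags=0010 → (cmp)
[1] flags=0010 EQ?F → skip
[2] flags=0010 CS?T → r0=0xd7
[3] flags=0010 → (cmp)
[4] flags=0010 PL?T → r0=0xeb
[5] flags=0010 VC?T → r3=0x96

EXEC = [2,4,5]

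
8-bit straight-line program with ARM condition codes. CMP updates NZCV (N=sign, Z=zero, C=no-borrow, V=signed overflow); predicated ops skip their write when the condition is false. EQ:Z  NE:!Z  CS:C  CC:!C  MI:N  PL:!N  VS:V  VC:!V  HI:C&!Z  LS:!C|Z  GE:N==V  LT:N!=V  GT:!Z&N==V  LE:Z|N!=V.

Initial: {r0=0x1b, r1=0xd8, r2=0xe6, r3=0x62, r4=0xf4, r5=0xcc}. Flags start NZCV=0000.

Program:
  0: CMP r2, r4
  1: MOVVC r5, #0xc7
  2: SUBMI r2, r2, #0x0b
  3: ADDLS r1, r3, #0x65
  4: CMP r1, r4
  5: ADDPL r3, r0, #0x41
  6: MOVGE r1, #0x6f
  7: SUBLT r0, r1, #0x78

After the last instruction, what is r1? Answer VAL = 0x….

VAL = 0xc7

0: ✓ CMP  NZCV=1000
1: ✓ MOVVC  r5←0xc7
2: ✓ SUBMI  r2←0xdb
3: ✓ ADDLS  r1←0xc7
4: ✓ CMP  NZCV=1000
5: · ADDPL
6: · MOVGE
7: ✓ SUBLT  r0←0x4f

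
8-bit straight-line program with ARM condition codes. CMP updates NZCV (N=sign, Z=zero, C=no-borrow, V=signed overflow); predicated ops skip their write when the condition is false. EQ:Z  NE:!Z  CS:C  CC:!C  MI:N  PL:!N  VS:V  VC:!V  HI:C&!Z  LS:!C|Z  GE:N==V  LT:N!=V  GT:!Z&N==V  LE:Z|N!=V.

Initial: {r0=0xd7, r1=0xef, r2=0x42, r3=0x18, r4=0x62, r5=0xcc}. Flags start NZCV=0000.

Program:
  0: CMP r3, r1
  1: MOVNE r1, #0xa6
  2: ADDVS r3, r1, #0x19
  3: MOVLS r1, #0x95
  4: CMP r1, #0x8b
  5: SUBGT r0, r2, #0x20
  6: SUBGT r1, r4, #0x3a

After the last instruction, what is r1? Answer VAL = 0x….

VAL = 0x28

[0] flags=0000 → (cmp)
[1] flags=0000 NE?T → r1=0xa6
[2] flags=0000 VS?F → skip
[3] flags=0000 LS?T → r1=0x95
[4] flags=0010 → (cmp)
[5] flags=0010 GT?T → r0=0x22
[6] flags=0010 GT?T → r1=0x28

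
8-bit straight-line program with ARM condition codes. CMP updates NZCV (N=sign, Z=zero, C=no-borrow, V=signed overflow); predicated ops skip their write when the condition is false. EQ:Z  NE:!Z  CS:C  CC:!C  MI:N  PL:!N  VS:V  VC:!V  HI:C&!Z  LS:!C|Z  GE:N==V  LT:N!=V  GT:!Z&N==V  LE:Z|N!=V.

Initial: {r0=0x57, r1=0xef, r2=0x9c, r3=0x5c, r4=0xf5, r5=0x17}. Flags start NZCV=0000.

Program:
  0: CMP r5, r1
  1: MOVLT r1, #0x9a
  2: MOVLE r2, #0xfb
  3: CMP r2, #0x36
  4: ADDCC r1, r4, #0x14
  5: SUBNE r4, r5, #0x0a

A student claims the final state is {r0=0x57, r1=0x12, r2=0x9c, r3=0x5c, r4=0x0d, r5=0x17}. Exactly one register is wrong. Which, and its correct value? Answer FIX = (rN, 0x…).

[0] flags=0000 → (cmp)
[1] flags=0000 LT?F → skip
[2] flags=0000 LE?F → skip
[3] flags=0011 → (cmp)
[4] flags=0011 CC?F → skip
[5] flags=0011 NE?T → r4=0x0d

FIX = (r1, 0xef)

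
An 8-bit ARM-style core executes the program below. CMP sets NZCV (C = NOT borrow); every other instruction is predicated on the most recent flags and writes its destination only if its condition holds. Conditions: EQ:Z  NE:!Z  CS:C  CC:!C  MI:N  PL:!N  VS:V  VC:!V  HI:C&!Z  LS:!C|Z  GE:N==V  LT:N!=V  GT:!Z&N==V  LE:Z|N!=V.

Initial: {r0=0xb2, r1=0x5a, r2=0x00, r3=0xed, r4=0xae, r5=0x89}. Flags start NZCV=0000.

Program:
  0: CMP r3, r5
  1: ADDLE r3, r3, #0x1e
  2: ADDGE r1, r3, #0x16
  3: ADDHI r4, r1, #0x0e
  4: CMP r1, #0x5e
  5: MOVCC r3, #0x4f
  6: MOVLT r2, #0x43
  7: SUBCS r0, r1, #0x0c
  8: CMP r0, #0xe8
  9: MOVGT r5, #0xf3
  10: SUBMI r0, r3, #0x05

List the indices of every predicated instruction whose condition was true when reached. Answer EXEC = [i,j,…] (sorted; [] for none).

0: ✓ CMP  NZCV=0010
1: · ADDLE
2: ✓ ADDGE  r1←0x03
3: ✓ ADDHI  r4←0x11
4: ✓ CMP  NZCV=1000
5: ✓ MOVCC  r3←0x4f
6: ✓ MOVLT  r2←0x43
7: · SUBCS
8: ✓ CMP  NZCV=1000
9: · MOVGT
10: ✓ SUBMI  r0←0x4a

EXEC = [2,3,5,6,10]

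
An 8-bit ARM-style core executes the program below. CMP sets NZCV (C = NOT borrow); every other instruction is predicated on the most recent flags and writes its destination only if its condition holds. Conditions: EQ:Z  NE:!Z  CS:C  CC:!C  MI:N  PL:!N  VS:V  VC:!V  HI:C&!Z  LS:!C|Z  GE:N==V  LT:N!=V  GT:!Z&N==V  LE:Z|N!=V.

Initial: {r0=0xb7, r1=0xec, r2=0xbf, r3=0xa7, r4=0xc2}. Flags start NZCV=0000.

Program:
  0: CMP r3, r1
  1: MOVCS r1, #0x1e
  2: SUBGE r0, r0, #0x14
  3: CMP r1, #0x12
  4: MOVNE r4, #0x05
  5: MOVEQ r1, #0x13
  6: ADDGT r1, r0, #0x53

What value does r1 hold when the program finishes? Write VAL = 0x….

VAL = 0xec

[0] flags=1000 → (cmp)
[1] flags=1000 CS?F → skip
[2] flags=1000 GE?F → skip
[3] flags=1010 → (cmp)
[4] flags=1010 NE?T → r4=0x05
[5] flags=1010 EQ?F → skip
[6] flags=1010 GT?F → skip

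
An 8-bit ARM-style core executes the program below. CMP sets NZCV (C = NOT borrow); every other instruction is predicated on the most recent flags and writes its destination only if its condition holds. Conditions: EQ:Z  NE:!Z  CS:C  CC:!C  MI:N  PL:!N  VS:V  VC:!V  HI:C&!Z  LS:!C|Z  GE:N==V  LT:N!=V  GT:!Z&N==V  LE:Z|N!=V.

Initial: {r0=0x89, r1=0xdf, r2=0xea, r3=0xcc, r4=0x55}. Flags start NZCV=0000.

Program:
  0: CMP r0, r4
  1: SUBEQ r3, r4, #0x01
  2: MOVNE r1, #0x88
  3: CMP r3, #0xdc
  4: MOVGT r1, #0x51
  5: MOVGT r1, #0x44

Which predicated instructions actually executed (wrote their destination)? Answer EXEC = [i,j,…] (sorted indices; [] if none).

EXEC = [2]

0: ✓ CMP  NZCV=0011
1: · SUBEQ
2: ✓ MOVNE  r1←0x88
3: ✓ CMP  NZCV=1000
4: · MOVGT
5: · MOVGT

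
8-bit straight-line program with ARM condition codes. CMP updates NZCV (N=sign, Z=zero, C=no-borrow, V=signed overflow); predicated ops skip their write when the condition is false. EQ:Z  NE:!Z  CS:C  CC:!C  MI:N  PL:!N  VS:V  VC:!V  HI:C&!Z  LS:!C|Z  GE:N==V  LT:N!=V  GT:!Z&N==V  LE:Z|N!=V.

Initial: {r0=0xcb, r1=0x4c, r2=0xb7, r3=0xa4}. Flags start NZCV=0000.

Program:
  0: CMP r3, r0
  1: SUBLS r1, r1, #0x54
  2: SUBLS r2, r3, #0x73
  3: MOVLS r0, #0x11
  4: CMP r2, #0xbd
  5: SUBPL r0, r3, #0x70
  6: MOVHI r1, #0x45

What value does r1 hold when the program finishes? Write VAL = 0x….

VAL = 0xf8

[0] flags=1000 → (cmp)
[1] flags=1000 LS?T → r1=0xf8
[2] flags=1000 LS?T → r2=0x31
[3] flags=1000 LS?T → r0=0x11
[4] flags=0000 → (cmp)
[5] flags=0000 PL?T → r0=0x34
[6] flags=0000 HI?F → skip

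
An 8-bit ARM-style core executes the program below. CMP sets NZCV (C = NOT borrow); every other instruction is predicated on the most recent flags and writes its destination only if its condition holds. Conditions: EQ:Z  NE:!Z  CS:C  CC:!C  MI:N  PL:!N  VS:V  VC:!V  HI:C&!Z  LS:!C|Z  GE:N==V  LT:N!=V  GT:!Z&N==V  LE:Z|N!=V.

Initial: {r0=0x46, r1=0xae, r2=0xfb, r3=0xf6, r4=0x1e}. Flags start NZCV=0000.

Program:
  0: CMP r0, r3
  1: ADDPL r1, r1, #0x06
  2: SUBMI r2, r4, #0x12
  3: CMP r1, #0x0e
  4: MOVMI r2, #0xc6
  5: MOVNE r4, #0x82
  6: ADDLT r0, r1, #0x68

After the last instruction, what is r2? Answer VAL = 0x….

[0] flags=0000 → (cmp)
[1] flags=0000 PL?T → r1=0xb4
[2] flags=0000 MI?F → skip
[3] flags=1010 → (cmp)
[4] flags=1010 MI?T → r2=0xc6
[5] flags=1010 NE?T → r4=0x82
[6] flags=1010 LT?T → r0=0x1c

VAL = 0xc6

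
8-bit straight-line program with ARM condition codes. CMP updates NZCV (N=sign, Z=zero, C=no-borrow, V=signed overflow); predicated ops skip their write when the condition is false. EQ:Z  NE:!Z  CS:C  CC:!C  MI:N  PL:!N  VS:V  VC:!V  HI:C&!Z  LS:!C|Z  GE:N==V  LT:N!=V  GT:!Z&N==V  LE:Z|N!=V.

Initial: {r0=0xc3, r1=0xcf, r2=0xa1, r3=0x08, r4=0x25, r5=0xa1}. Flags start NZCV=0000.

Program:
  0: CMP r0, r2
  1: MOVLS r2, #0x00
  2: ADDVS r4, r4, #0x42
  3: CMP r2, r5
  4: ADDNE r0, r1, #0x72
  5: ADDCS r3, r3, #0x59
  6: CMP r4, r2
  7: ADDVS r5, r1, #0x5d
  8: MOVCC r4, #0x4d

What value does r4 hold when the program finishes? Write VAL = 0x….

VAL = 0x4d

[0] flags=0010 → (cmp)
[1] flags=0010 LS?F → skip
[2] flags=0010 VS?F → skip
[3] flags=0110 → (cmp)
[4] flags=0110 NE?F → skip
[5] flags=0110 CS?T → r3=0x61
[6] flags=1001 → (cmp)
[7] flags=1001 VS?T → r5=0x2c
[8] flags=1001 CC?T → r4=0x4d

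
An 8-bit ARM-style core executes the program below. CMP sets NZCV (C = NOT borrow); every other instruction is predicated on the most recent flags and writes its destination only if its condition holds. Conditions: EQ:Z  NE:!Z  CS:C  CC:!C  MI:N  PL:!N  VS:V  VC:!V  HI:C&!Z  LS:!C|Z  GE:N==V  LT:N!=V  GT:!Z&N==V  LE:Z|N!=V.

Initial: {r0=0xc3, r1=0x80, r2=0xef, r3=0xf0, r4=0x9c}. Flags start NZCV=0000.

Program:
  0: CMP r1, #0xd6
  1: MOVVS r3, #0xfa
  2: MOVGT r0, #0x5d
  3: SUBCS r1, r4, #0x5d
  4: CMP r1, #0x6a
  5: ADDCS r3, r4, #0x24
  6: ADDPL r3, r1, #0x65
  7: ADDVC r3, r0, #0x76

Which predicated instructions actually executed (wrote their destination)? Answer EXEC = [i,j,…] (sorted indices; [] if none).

EXEC = [5,6]

0: ✓ CMP  NZCV=1000
1: · MOVVS
2: · MOVGT
3: · SUBCS
4: ✓ CMP  NZCV=0011
5: ✓ ADDCS  r3←0xc0
6: ✓ ADDPL  r3←0xe5
7: · ADDVC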